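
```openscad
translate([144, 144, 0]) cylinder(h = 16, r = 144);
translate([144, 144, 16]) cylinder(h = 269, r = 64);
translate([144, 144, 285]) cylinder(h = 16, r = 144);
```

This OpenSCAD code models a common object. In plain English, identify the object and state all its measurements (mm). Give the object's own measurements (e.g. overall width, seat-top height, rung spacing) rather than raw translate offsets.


A spool: two coaxial disc flanges of radius 144 mm and thickness 16 mm, joined by a core cylinder of radius 64 mm and height 269 mm. The lower flange rests on z = 0 and the three cylinders share a vertical axis.


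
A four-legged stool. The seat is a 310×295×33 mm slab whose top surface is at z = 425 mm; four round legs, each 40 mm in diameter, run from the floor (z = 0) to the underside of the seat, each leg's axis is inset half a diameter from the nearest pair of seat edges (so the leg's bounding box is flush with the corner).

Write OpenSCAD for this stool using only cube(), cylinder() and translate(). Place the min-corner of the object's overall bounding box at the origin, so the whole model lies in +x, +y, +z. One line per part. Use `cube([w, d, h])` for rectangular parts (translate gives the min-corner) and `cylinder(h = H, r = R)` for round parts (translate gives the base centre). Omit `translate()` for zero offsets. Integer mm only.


translate([0, 0, 392]) cube([310, 295, 33]);
translate([20, 20, 0]) cylinder(h = 392, r = 20);
translate([290, 20, 0]) cylinder(h = 392, r = 20);
translate([20, 275, 0]) cylinder(h = 392, r = 20);
translate([290, 275, 0]) cylinder(h = 392, r = 20);


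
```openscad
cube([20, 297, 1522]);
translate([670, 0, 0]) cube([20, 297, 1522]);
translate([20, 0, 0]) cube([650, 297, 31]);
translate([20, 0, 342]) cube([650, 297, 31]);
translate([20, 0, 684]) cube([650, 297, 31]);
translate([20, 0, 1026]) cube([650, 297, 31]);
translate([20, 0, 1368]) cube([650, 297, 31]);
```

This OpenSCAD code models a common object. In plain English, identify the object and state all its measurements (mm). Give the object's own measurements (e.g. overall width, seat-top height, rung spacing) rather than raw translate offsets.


An open bookshelf. Two side panels, each 20 mm thick, 297 mm deep and 1522 mm tall, stand 690 mm apart (outside-to-outside). Between them sit 5 shelves, each 31 mm thick and 297 mm deep, spanning the full gap between the sides. The bottom shelf rests on the floor (its underside at z = 0) and the clear gap between one shelf's top and the next shelf's underside is 311 mm.


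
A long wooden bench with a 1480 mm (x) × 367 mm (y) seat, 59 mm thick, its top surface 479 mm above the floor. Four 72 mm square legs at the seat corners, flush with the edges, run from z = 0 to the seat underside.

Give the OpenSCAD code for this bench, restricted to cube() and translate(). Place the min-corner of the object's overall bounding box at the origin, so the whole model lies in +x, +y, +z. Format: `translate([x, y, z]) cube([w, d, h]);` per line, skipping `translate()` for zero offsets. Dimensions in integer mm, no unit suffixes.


// leg_h = 479 − 59 = 420
translate([0, 0, 420]) cube([1480, 367, 59]);
cube([72, 72, 420]);
translate([0, 295, 0]) cube([72, 72, 420]);
translate([1408, 0, 0]) cube([72, 72, 420]);
translate([1408, 295, 0]) cube([72, 72, 420]);


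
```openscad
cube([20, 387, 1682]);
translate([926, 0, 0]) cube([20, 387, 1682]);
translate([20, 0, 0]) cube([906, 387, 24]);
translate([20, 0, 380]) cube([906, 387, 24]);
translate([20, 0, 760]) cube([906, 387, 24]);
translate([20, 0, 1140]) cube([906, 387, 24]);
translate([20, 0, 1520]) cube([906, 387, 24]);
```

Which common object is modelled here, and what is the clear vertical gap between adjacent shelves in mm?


A bookshelf. The clear shelf gap is 356 mm.

Two tall side panels with 5 horizontal boards between them — a bookshelf. The first two shelf undersides are at z = 0 and z = 380; with shelf thickness 24, the clear gap is 380 − 0 − 24 = 356 mm.


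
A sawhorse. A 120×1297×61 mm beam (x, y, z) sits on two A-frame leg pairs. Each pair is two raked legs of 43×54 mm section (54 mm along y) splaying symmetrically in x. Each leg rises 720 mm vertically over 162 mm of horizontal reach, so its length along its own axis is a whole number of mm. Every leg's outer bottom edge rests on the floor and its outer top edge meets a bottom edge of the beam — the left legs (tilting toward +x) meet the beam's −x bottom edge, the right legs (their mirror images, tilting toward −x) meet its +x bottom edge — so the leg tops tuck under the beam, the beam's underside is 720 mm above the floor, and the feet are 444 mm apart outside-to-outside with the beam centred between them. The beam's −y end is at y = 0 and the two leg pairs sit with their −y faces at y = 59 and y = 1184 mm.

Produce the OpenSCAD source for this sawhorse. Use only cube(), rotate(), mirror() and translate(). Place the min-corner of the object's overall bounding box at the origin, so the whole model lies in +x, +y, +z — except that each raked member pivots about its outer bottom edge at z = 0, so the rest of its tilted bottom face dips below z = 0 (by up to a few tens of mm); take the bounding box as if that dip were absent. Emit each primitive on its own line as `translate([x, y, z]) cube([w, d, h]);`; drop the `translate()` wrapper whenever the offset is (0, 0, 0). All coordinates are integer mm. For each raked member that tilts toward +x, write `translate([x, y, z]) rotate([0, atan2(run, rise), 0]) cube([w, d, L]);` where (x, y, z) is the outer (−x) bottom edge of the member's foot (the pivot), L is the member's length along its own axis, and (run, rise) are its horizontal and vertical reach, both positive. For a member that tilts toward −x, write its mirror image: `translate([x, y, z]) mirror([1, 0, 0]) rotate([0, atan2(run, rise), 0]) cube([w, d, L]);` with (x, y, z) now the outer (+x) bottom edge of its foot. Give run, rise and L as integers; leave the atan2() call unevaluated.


translate([162, 0, 720]) cube([120, 1297, 61]);
translate([0, 59, 0]) rotate([0, atan2(162, 720), 0]) cube([43, 54, 738]);
translate([444, 59, 0]) mirror([1, 0, 0]) rotate([0, atan2(162, 720), 0]) cube([43, 54, 738]);
translate([0, 1184, 0]) rotate([0, atan2(162, 720), 0]) cube([43, 54, 738]);
translate([444, 1184, 0]) mirror([1, 0, 0]) rotate([0, atan2(162, 720), 0]) cube([43, 54, 738]);


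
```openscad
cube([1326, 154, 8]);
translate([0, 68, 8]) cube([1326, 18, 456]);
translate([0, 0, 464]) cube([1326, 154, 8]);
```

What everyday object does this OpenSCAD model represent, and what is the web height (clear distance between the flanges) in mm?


An I-beam. The web height is 456 mm.

Two wide flanges with a thin centred web — an I-beam. Overall 472 mm minus two 8 mm flanges gives a web of 472 − 2·8 = 456 mm.


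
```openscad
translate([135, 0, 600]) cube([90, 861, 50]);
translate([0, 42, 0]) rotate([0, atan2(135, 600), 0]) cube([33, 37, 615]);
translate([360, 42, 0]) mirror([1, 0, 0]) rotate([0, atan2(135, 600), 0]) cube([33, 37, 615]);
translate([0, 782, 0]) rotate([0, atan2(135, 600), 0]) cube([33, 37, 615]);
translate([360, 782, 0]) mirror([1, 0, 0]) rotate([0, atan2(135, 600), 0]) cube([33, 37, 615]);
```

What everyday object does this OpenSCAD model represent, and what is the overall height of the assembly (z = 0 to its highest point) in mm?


A sawhorse. The overall height is 650 mm.

A beam across two mirrored pairs of raked legs — a sawhorse. The beam's underside is at z = 600 (matching the legs' vertical rise in atan2(135, 600)) and the beam is 50 mm tall, so its top is at 600 + 50 = 650 mm. The raked legs top out at the beam's underside, so that is the highest point.


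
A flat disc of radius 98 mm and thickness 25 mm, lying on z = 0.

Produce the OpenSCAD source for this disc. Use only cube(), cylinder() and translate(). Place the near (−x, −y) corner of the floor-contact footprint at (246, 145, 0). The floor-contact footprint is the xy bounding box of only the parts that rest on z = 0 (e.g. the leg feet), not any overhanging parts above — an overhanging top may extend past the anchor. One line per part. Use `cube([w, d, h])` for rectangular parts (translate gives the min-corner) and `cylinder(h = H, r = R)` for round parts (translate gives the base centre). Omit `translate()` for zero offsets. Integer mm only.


translate([344, 243, 0]) cylinder(h = 25, r = 98);


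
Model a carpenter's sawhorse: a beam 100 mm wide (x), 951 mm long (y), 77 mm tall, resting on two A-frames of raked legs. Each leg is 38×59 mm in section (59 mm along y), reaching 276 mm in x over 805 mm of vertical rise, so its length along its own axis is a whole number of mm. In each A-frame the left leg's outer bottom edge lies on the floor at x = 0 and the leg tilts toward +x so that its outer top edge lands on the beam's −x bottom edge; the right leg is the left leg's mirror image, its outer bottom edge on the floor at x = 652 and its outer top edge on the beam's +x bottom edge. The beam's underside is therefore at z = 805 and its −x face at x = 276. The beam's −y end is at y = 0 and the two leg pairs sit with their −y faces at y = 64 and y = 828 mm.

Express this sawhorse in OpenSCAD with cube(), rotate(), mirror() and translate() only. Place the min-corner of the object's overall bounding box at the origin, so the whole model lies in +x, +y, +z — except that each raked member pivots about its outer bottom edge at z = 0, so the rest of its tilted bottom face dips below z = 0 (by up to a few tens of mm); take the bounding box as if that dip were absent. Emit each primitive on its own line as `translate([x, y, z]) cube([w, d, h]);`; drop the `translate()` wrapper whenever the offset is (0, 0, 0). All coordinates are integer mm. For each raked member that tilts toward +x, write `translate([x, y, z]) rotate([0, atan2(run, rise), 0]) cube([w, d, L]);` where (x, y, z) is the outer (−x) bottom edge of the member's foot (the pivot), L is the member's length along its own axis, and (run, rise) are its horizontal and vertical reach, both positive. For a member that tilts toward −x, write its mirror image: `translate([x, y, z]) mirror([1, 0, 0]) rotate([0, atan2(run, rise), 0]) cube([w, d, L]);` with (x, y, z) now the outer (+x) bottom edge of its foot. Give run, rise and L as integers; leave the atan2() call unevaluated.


translate([276, 0, 805]) cube([100, 951, 77]);
translate([0, 64, 0]) rotate([0, atan2(276, 805), 0]) cube([38, 59, 851]);
translate([652, 64, 0]) mirror([1, 0, 0]) rotate([0, atan2(276, 805), 0]) cube([38, 59, 851]);
translate([0, 828, 0]) rotate([0, atan2(276, 805), 0]) cube([38, 59, 851]);
translate([652, 828, 0]) mirror([1, 0, 0]) rotate([0, atan2(276, 805), 0]) cube([38, 59, 851]);


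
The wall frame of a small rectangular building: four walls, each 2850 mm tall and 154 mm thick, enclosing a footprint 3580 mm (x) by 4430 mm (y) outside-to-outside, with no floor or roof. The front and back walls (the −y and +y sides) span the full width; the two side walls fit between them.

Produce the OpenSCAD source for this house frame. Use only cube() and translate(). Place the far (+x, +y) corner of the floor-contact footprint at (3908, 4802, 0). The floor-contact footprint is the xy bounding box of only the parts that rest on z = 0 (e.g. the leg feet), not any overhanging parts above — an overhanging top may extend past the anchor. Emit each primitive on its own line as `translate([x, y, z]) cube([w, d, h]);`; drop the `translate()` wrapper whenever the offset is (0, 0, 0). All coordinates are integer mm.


translate([328, 372, 0]) cube([3580, 154, 2850]);
translate([328, 4648, 0]) cube([3580, 154, 2850]);
translate([328, 526, 0]) cube([154, 4122, 2850]);
translate([3754, 526, 0]) cube([154, 4122, 2850]);


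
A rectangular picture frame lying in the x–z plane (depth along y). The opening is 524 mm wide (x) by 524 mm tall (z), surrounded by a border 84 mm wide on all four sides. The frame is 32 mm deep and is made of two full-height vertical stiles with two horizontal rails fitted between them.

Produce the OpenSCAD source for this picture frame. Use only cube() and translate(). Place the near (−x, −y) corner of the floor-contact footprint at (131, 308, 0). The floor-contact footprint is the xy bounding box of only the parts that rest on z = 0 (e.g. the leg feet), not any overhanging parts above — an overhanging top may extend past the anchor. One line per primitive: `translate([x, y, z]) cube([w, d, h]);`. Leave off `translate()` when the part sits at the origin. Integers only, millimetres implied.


translate([131, 308, 0]) cube([84, 32, 692]);
translate([739, 308, 0]) cube([84, 32, 692]);
translate([215, 308, 0]) cube([524, 32, 84]);
translate([215, 308, 608]) cube([524, 32, 84]);


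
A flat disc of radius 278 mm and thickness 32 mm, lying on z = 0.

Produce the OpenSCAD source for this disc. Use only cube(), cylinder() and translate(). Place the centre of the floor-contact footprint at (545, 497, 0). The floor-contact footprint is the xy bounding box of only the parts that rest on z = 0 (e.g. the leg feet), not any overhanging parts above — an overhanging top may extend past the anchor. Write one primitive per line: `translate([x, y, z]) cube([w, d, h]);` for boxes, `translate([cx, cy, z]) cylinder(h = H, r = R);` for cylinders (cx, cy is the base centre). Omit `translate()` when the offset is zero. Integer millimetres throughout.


translate([545, 497, 0]) cylinder(h = 32, r = 278);


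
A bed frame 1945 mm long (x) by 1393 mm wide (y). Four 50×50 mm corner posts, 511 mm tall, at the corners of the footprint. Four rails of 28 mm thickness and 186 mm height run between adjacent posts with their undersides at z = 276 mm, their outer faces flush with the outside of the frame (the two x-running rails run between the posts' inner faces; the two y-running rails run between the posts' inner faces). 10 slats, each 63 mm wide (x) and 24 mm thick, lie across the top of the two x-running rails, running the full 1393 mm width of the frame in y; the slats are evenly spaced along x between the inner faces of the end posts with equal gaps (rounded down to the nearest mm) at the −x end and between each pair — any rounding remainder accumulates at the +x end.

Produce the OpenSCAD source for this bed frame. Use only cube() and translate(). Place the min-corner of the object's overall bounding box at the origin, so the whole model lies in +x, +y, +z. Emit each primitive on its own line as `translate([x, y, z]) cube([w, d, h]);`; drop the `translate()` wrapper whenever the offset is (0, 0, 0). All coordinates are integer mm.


cube([50, 50, 511]);
translate([0, 1343, 0]) cube([50, 50, 511]);
translate([1895, 0, 0]) cube([50, 50, 511]);
translate([1895, 1343, 0]) cube([50, 50, 511]);
translate([50, 0, 276]) cube([1845, 28, 186]);
translate([50, 1365, 276]) cube([1845, 28, 186]);
translate([0, 50, 276]) cube([28, 1293, 186]);
translate([1917, 50, 276]) cube([28, 1293, 186]);
translate([160, 0, 462]) cube([63, 1393, 24]);
translate([333, 0, 462]) cube([63, 1393, 24]);
translate([506, 0, 462]) cube([63, 1393, 24]);
translate([679, 0, 462]) cube([63, 1393, 24]);
translate([852, 0, 462]) cube([63, 1393, 24]);
translate([1025, 0, 462]) cube([63, 1393, 24]);
translate([1198, 0, 462]) cube([63, 1393, 24]);
translate([1371, 0, 462]) cube([63, 1393, 24]);
translate([1544, 0, 462]) cube([63, 1393, 24]);
translate([1717, 0, 462]) cube([63, 1393, 24]);


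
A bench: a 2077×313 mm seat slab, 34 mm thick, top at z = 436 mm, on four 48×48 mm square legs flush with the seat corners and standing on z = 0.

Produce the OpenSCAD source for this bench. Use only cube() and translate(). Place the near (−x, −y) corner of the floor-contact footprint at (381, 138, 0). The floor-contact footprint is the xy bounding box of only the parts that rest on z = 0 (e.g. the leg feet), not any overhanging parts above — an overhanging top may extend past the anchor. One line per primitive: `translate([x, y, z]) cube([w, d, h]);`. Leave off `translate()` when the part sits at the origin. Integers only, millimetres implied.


// leg_h = 436 − 34 = 402
translate([381, 138, 402]) cube([2077, 313, 34]);
translate([381, 138, 0]) cube([48, 48, 402]);
translate([381, 403, 0]) cube([48, 48, 402]);
translate([2410, 138, 0]) cube([48, 48, 402]);
translate([2410, 403, 0]) cube([48, 48, 402]);


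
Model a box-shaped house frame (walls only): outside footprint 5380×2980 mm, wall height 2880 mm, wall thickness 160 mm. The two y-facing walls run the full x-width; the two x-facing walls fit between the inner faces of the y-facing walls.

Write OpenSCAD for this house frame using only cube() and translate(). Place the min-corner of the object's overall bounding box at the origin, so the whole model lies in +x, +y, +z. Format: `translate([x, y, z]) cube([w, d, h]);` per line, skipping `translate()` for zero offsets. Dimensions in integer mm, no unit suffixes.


cube([5380, 160, 2880]);
translate([0, 2820, 0]) cube([5380, 160, 2880]);
translate([0, 160, 0]) cube([160, 2660, 2880]);
translate([5220, 160, 0]) cube([160, 2660, 2880]);


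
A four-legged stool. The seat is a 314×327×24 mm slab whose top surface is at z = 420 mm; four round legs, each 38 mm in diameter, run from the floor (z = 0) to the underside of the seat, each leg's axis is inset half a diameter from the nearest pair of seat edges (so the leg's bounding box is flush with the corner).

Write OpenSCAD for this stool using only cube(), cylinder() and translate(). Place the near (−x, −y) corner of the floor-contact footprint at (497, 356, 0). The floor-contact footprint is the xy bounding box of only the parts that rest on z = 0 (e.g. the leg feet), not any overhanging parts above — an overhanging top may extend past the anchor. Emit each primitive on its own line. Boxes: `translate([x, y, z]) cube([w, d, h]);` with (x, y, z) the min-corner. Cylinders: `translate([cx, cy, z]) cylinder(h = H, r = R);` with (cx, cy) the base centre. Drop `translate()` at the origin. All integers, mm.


translate([497, 356, 396]) cube([314, 327, 24]);
translate([516, 375, 0]) cylinder(h = 396, r = 19);
translate([792, 375, 0]) cylinder(h = 396, r = 19);
translate([516, 664, 0]) cylinder(h = 396, r = 19);
translate([792, 664, 0]) cylinder(h = 396, r = 19);


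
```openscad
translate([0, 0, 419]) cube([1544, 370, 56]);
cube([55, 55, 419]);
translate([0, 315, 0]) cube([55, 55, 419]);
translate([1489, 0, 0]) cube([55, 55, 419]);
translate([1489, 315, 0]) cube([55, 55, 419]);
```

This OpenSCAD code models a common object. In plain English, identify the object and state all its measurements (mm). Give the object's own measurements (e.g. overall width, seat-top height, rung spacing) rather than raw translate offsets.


A long wooden bench with a 1544 mm (x) × 370 mm (y) seat, 56 mm thick, its top surface 475 mm above the floor. Four 55 mm square legs at the seat corners, flush with the edges, run from z = 0 to the seat underside.


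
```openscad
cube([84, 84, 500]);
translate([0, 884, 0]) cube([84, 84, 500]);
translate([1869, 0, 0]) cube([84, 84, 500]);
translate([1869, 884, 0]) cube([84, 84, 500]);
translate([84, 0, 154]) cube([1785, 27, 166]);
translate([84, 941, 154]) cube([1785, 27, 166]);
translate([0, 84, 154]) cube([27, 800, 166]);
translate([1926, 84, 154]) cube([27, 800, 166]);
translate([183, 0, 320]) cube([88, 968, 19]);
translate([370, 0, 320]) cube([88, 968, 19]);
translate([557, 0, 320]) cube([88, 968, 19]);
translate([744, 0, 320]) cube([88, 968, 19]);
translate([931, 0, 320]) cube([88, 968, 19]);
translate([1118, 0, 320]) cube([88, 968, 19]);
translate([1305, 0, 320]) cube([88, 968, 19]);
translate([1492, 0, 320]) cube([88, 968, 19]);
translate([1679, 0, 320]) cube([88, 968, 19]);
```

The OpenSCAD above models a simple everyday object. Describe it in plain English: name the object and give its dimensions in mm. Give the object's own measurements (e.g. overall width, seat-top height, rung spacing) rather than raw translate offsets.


A bed frame 1953 mm long (x) by 968 mm wide (y). Four 84×84 mm corner posts, 500 mm tall, at the corners of the footprint. Four rails of 27 mm thickness and 166 mm height run between adjacent posts with their undersides at z = 154 mm, their outer faces flush with the outside of the frame (the two x-running rails run between the posts' inner faces; the two y-running rails run between the posts' inner faces). 9 slats, each 88 mm wide (x) and 19 mm thick, lie across the top of the two x-running rails, running the full 968 mm width of the frame in y; along x they sit between the end posts with a 99 mm gap after the −x posts and between neighbouring slats, leaving 102 mm before the +x posts.


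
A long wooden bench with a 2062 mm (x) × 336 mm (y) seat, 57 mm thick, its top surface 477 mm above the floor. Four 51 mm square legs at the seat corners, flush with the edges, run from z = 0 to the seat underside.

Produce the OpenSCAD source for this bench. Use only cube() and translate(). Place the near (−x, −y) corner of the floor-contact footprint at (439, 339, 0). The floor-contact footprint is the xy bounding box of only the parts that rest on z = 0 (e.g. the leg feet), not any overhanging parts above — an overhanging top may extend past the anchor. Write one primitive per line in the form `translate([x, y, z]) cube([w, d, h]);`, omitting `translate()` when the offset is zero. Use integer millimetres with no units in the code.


// leg_h = 477 − 57 = 420
translate([439, 339, 420]) cube([2062, 336, 57]);
translate([439, 339, 0]) cube([51, 51, 420]);
translate([439, 624, 0]) cube([51, 51, 420]);
translate([2450, 339, 0]) cube([51, 51, 420]);
translate([2450, 624, 0]) cube([51, 51, 420]);


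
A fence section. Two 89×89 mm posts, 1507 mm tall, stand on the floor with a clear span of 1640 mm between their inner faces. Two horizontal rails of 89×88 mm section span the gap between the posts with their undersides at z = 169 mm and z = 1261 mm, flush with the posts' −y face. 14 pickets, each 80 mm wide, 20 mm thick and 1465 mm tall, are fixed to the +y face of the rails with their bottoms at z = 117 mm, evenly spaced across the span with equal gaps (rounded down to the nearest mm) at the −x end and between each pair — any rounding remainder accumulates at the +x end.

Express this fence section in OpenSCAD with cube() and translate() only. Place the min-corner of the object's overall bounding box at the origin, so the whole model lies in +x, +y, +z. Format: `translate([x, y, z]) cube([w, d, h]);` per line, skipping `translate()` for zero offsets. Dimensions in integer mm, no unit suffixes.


cube([89, 89, 1507]);
translate([1729, 0, 0]) cube([89, 89, 1507]);
translate([89, 0, 169]) cube([1640, 89, 88]);
translate([89, 0, 1261]) cube([1640, 89, 88]);
translate([123, 89, 117]) cube([80, 20, 1465]);
translate([237, 89, 117]) cube([80, 20, 1465]);
translate([351, 89, 117]) cube([80, 20, 1465]);
translate([465, 89, 117]) cube([80, 20, 1465]);
translate([579, 89, 117]) cube([80, 20, 1465]);
translate([693, 89, 117]) cube([80, 20, 1465]);
translate([807, 89, 117]) cube([80, 20, 1465]);
translate([921, 89, 117]) cube([80, 20, 1465]);
translate([1035, 89, 117]) cube([80, 20, 1465]);
translate([1149, 89, 117]) cube([80, 20, 1465]);
translate([1263, 89, 117]) cube([80, 20, 1465]);
translate([1377, 89, 117]) cube([80, 20, 1465]);
translate([1491, 89, 117]) cube([80, 20, 1465]);
translate([1605, 89, 117]) cube([80, 20, 1465]);


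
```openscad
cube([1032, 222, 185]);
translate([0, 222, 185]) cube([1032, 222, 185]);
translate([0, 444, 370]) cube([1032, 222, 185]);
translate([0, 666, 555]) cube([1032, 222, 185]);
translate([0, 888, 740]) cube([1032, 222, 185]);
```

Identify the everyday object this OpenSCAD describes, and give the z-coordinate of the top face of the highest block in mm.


A staircase. The total rise is 925 mm.

5 identical blocks, each offset up and back from the previous — a staircase. Each step is 185 mm tall and there are 5 of them, so the total rise is 5 × 185 = 925 mm.


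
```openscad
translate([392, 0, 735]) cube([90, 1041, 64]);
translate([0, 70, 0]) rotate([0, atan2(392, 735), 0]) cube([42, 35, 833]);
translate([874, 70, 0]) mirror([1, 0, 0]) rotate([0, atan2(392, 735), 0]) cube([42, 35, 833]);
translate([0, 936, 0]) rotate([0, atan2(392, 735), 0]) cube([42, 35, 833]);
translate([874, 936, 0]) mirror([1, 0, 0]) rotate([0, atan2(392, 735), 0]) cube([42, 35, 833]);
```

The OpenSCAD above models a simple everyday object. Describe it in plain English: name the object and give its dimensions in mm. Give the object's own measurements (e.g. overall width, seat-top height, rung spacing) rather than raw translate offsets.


A sawhorse. A 90×1041×64 mm beam (x, y, z) sits on two A-frame leg pairs. Each pair is two raked legs of 42×35 mm section (35 mm along y) splaying symmetrically in x. Each leg rises 735 mm vertically over 392 mm of horizontal reach and is 833 mm long along its own axis. Every leg's outer bottom edge rests on the floor and its outer top edge meets a bottom edge of the beam — the left legs (tilting toward +x) meet the beam's −x bottom edge, the right legs (their mirror images, tilting toward −x) meet its +x bottom edge — so the leg tops tuck under the beam, the beam's underside is 735 mm above the floor, and the feet are 874 mm apart outside-to-outside with the beam centred between them. The two leg pairs are set in 70 mm from either end of the beam.


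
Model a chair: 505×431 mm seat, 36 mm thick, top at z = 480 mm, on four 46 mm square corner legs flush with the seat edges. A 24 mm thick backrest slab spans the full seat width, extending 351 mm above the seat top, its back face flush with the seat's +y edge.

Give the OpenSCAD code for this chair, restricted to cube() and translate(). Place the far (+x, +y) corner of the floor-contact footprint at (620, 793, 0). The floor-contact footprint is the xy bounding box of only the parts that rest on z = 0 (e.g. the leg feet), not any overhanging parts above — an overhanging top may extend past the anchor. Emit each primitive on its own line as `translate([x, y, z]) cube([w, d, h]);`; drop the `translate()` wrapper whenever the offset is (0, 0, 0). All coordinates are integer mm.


// leg_h = 480 - 36 = 444
translate([115, 362, 444]) cube([505, 431, 36]);
translate([115, 362, 0]) cube([46, 46, 444]);
translate([574, 362, 0]) cube([46, 46, 444]);
translate([115, 747, 0]) cube([46, 46, 444]);
translate([574, 747, 0]) cube([46, 46, 444]);
translate([115, 769, 480]) cube([505, 24, 351]);


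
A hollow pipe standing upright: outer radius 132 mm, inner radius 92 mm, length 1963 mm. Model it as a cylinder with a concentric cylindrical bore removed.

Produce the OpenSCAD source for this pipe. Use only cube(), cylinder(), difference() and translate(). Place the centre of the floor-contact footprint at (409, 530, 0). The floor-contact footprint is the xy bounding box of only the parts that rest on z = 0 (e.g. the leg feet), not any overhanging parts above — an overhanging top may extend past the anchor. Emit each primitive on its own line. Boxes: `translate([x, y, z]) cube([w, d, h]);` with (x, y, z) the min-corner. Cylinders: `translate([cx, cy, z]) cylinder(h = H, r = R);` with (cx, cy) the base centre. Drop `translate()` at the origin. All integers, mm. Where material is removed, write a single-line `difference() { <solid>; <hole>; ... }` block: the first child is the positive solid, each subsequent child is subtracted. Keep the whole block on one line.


difference() { translate([409, 530, 0]) cylinder(h = 1963, r = 132); translate([409, 530, 0]) cylinder(h = 1963, r = 92); }


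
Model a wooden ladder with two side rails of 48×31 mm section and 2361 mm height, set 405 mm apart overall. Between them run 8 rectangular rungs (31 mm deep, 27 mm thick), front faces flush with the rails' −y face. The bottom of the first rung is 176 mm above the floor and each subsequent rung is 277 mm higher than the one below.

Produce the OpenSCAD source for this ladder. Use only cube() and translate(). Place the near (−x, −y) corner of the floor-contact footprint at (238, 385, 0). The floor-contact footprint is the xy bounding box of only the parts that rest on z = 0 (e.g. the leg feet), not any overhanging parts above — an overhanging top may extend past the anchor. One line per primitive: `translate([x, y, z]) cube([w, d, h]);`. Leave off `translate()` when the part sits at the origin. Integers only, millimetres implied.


translate([238, 385, 0]) cube([48, 31, 2361]);
translate([595, 385, 0]) cube([48, 31, 2361]);
translate([286, 385, 176]) cube([309, 31, 27]);
translate([286, 385, 453]) cube([309, 31, 27]);
translate([286, 385, 730]) cube([309, 31, 27]);
translate([286, 385, 1007]) cube([309, 31, 27]);
translate([286, 385, 1284]) cube([309, 31, 27]);
translate([286, 385, 1561]) cube([309, 31, 27]);
translate([286, 385, 1838]) cube([309, 31, 27]);
translate([286, 385, 2115]) cube([309, 31, 27]);


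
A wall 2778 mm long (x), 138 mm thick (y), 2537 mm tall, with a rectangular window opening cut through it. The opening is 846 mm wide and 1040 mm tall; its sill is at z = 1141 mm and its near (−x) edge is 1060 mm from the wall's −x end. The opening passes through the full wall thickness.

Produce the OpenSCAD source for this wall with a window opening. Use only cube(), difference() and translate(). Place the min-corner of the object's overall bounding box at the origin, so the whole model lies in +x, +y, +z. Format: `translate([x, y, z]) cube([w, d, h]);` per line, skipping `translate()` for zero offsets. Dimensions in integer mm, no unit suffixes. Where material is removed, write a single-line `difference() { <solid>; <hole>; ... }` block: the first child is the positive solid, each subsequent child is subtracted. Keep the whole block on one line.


difference() { cube([2778, 138, 2537]); translate([1060, 0, 1141]) cube([846, 138, 1040]); }


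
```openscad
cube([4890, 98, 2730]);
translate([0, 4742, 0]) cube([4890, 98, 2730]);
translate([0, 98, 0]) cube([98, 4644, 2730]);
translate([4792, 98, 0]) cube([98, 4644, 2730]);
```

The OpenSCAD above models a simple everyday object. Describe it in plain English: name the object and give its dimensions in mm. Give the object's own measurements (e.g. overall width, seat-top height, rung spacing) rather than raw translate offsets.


The wall frame of a small rectangular building: four walls, each 2730 mm tall and 98 mm thick, enclosing a footprint 4890 mm (x) by 4840 mm (y) outside-to-outside, with no floor or roof. The front and back walls (the −y and +y sides) span the full width; the two side walls fit between them.


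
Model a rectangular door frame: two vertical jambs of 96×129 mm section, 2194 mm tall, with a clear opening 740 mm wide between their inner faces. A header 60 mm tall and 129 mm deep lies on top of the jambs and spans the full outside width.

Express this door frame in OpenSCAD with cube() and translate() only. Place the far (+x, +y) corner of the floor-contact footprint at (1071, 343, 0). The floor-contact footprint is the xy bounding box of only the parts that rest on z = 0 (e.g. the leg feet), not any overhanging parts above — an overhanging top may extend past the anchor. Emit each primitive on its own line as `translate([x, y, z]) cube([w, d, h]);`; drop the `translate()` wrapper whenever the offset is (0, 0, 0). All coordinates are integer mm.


translate([139, 214, 0]) cube([96, 129, 2194]);
translate([975, 214, 0]) cube([96, 129, 2194]);
translate([139, 214, 2194]) cube([932, 129, 60]);


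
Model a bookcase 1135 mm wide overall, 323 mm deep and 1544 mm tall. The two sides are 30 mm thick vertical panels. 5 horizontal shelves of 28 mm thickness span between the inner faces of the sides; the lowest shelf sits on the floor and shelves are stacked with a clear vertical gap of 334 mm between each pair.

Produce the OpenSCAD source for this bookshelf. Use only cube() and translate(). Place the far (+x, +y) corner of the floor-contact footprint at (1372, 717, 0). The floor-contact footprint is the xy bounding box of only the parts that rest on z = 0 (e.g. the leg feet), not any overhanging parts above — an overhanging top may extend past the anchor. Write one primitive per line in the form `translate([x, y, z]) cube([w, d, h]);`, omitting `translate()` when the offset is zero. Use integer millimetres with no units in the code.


translate([237, 394, 0]) cube([30, 323, 1544]);
translate([1342, 394, 0]) cube([30, 323, 1544]);
translate([267, 394, 0]) cube([1075, 323, 28]);
translate([267, 394, 362]) cube([1075, 323, 28]);
translate([267, 394, 724]) cube([1075, 323, 28]);
translate([267, 394, 1086]) cube([1075, 323, 28]);
translate([267, 394, 1448]) cube([1075, 323, 28]);


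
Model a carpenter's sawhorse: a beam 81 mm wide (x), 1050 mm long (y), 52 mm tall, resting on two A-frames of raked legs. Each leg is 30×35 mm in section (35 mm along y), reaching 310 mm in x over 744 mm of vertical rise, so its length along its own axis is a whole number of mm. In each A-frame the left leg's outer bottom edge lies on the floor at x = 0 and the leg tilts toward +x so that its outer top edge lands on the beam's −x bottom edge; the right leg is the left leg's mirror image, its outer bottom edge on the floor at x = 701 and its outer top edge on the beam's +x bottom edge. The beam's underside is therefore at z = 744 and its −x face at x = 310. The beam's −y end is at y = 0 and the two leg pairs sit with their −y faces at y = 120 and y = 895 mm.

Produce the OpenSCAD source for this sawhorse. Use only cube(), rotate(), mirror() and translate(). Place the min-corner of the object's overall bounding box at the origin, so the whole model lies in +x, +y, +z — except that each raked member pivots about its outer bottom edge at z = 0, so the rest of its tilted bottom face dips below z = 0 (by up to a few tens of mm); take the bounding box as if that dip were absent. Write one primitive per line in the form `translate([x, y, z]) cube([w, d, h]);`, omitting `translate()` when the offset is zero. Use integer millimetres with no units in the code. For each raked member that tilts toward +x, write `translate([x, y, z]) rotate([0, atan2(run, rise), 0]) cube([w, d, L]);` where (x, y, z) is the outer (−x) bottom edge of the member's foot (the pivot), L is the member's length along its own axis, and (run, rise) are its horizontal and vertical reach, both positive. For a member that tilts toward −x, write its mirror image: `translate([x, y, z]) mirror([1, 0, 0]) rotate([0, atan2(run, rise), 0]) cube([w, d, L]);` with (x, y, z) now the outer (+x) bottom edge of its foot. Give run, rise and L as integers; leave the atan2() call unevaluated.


translate([310, 0, 744]) cube([81, 1050, 52]);
translate([0, 120, 0]) rotate([0, atan2(310, 744), 0]) cube([30, 35, 806]);
translate([701, 120, 0]) mirror([1, 0, 0]) rotate([0, atan2(310, 744), 0]) cube([30, 35, 806]);
translate([0, 895, 0]) rotate([0, atan2(310, 744), 0]) cube([30, 35, 806]);
translate([701, 895, 0]) mirror([1, 0, 0]) rotate([0, atan2(310, 744), 0]) cube([30, 35, 806]);


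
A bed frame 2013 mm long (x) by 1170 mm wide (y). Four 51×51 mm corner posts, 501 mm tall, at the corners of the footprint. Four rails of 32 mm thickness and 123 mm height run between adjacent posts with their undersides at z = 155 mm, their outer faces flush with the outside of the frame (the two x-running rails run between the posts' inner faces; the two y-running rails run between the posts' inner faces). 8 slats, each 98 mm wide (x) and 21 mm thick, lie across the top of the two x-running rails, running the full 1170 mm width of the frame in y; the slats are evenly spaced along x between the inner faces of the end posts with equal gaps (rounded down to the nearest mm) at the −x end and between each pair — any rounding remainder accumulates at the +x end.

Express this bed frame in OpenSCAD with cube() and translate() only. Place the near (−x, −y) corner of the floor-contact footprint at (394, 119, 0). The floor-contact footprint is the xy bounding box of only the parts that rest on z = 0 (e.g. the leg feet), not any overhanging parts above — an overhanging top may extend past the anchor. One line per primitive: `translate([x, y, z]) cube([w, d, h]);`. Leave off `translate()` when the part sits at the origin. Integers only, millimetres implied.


translate([394, 119, 0]) cube([51, 51, 501]);
translate([394, 1238, 0]) cube([51, 51, 501]);
translate([2356, 119, 0]) cube([51, 51, 501]);
translate([2356, 1238, 0]) cube([51, 51, 501]);
translate([445, 119, 155]) cube([1911, 32, 123]);
translate([445, 1257, 155]) cube([1911, 32, 123]);
translate([394, 170, 155]) cube([32, 1068, 123]);
translate([2375, 170, 155]) cube([32, 1068, 123]);
translate([570, 119, 278]) cube([98, 1170, 21]);
translate([793, 119, 278]) cube([98, 1170, 21]);
translate([1016, 119, 278]) cube([98, 1170, 21]);
translate([1239, 119, 278]) cube([98, 1170, 21]);
translate([1462, 119, 278]) cube([98, 1170, 21]);
translate([1685, 119, 278]) cube([98, 1170, 21]);
translate([1908, 119, 278]) cube([98, 1170, 21]);
translate([2131, 119, 278]) cube([98, 1170, 21]);


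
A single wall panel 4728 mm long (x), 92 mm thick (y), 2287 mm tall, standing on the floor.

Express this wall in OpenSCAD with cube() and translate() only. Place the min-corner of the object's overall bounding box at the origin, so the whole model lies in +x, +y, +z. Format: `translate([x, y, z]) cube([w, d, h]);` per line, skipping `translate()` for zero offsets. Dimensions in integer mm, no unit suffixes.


cube([4728, 92, 2287]);


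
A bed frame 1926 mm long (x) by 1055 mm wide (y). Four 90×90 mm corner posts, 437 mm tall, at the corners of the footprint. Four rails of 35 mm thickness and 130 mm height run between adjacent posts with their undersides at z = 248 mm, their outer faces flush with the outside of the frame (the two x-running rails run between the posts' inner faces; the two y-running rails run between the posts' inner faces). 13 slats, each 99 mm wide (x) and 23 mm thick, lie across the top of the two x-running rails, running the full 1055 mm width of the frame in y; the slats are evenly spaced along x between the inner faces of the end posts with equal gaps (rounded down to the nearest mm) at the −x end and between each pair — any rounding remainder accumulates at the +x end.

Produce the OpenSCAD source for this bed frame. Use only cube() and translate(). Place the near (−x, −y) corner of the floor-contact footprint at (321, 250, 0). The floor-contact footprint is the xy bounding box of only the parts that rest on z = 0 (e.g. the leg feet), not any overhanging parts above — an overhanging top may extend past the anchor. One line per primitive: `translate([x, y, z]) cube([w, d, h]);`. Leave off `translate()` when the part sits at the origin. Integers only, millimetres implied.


translate([321, 250, 0]) cube([90, 90, 437]);
translate([321, 1215, 0]) cube([90, 90, 437]);
translate([2157, 250, 0]) cube([90, 90, 437]);
translate([2157, 1215, 0]) cube([90, 90, 437]);
translate([411, 250, 248]) cube([1746, 35, 130]);
translate([411, 1270, 248]) cube([1746, 35, 130]);
translate([321, 340, 248]) cube([35, 875, 130]);
translate([2212, 340, 248]) cube([35, 875, 130]);
translate([443, 250, 378]) cube([99, 1055, 23]);
translate([574, 250, 378]) cube([99, 1055, 23]);
translate([705, 250, 378]) cube([99, 1055, 23]);
translate([836, 250, 378]) cube([99, 1055, 23]);
translate([967, 250, 378]) cube([99, 1055, 23]);
translate([1098, 250, 378]) cube([99, 1055, 23]);
translate([1229, 250, 378]) cube([99, 1055, 23]);
translate([1360, 250, 378]) cube([99, 1055, 23]);
translate([1491, 250, 378]) cube([99, 1055, 23]);
translate([1622, 250, 378]) cube([99, 1055, 23]);
translate([1753, 250, 378]) cube([99, 1055, 23]);
translate([1884, 250, 378]) cube([99, 1055, 23]);
translate([2015, 250, 378]) cube([99, 1055, 23]);


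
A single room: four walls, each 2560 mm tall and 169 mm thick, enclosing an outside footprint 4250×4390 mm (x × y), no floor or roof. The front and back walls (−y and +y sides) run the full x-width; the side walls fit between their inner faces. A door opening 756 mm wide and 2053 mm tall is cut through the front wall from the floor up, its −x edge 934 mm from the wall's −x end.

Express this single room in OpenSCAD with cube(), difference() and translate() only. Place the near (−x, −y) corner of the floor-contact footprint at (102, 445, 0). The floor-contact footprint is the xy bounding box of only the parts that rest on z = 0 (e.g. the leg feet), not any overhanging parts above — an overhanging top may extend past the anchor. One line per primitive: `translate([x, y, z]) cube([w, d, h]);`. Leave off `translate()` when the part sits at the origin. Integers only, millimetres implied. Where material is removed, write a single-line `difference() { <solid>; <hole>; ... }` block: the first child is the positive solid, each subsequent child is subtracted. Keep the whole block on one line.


difference() { translate([102, 445, 0]) cube([4250, 169, 2560]); translate([1036, 445, 0]) cube([756, 169, 2053]); }
translate([102, 4666, 0]) cube([4250, 169, 2560]);
translate([102, 614, 0]) cube([169, 4052, 2560]);
translate([4183, 614, 0]) cube([169, 4052, 2560]);
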